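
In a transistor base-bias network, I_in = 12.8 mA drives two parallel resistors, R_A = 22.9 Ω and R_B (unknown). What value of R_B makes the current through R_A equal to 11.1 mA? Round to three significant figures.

R_B ≈ 150 Ω

The fraction through R_A equals R_B/(R_A+R_B).
11.1/12.8 = R_B/(R_A + R_B) → R_B = R_A · (0.8672)/(1 − 0.8672) = 22.9 × 6.529 = 149.5 Ω.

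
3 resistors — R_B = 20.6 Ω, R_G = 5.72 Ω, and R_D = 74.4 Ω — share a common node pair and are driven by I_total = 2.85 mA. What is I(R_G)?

I ≈ 2.10 mA

Total conductance ΣG = 1/20.6 + 1/5.72 + 1/74.4 = 0.2368 (units of 1/Ω).
By the current-divider rule, I = I_total · G_k/ΣG = 2.85 × 0.7383 = 2.104 mA.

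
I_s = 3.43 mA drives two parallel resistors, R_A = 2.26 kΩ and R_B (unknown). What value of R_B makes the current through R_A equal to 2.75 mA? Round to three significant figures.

R_B ≈ 9.14 kΩ

In a two-way split, I_A/I_s = R_B/(R_A + R_B).
With f = 0.8017, R_B = R_A · f/(1−f) = 2.26 × 4.044 = 9.140 kΩ.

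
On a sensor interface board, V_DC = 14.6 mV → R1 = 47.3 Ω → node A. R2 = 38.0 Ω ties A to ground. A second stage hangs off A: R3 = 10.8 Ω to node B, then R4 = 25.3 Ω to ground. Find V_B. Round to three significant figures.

Node A sees R2 in parallel with the series input of stage 2, R3 + R4 = 36.10 Ω.
R2 ‖ (R3+R4) = 18.51 Ω.
V_A = 14.6 × 18.51/(47.3 + 18.51) = 4.107 mV.
Then the unloaded second divider: V_B = V_A × R4/(R3+R4) = 4.107 × 0.7008 = 2.878 mV.

V_B ≈ 2.88 mV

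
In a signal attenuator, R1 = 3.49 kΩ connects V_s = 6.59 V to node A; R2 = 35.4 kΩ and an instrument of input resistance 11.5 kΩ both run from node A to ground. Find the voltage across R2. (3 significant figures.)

V_out ≈ 4.70 V

R2 ‖ R_L = (35.4 × 11.5)/(35.4 + 11.5) = 8.680 kΩ.
Now apply the divider: V_out = 6.59 × 0.7132 = 4.700 V.
(Unloaded it would be 6.00 V; the load pulls it down.)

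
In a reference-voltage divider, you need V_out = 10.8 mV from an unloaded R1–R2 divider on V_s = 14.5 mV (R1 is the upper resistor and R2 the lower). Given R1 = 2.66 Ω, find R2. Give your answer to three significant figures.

V_out/V_s = R2/(R1+R2) = 0.7448.
R2 = R1 · 0.7448/(1 − 0.7448) = 7.764 Ω.

R2 ≈ 7.76 Ω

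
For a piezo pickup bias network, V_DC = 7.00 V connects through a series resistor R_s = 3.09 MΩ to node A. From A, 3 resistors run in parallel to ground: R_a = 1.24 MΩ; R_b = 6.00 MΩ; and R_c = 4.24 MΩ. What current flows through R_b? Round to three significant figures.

I ≈ 0.246 µA

Parallel bank: R_p = 1/(1/1.24 + 1/6.00 + 1/4.24) = 0.8272 MΩ.
Node voltage V_A = V_DC · R_p/(R_s + R_p) = 7.00 × 0.2112 = 1.478 V.
I(R_b) = V_A / R_b = 1.478/6.00 = 0.2464 µA.
(Equivalently: I_total = 1.787 µA, then current-divider fraction G_k/ΣG = 0.1379.)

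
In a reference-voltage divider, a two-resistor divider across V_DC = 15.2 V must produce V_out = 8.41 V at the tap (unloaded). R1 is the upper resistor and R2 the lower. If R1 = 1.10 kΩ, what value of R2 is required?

R2 ≈ 1.36 kΩ

V_out/V_DC = R2/(R1+R2) = 0.5533.
Rearranging, R2 = R1·k/(1−k) = 1.10 × 1.239 = 1.362 kΩ.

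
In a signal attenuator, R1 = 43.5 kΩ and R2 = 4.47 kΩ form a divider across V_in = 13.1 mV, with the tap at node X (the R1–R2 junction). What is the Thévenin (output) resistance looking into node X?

R_th ≈ 4.05 kΩ

With V_in suppressed (replaced by a short), R_th = R1 ‖ R2 = (43.50 × 4.47)/(43.50 + 4.47) = 4.053 kΩ.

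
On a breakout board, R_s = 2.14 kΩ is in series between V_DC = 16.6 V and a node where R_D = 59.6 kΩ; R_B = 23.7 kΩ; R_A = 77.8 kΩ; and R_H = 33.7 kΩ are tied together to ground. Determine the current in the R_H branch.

Equivalent of the parallel group: R_p = 9.852 kΩ.
Node voltage V_A = V_DC · R_p/(R_s + R_p) = 16.6 × 0.8216 = 13.64 V.
I(R_H) = V_A / R_H = 13.64/33.7 = 0.4047 mA.

I ≈ 0.405 mA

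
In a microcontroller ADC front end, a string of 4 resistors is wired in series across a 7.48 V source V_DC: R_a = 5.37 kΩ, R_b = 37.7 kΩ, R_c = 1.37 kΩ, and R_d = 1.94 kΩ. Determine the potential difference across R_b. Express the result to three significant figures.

Series total: ΣR = 5.37 + 37.7 + 1.37 + 1.94 = 46.38 kΩ.
By the voltage-divider rule, V = 7.48 × 37.70/46.38 = 6.080 V.

V ≈ 6.08 V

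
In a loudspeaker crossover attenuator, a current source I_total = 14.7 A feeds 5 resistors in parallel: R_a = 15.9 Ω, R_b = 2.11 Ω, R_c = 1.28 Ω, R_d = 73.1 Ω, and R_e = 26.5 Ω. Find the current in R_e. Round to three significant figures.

I ≈ 0.405 A

Conductances: ΣG = 1/15.9 + 1/2.11 + 1/1.28 + 1/73.1 + 1/26.5 = 1.369 (1/Ω).
By the current-divider rule, I = I_total · G_k/ΣG = 14.7 × 0.02755 = 0.4051 A.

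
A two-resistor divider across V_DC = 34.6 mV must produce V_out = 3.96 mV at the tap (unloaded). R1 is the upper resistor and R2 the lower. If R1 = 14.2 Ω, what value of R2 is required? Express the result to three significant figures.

Required fraction k = V_out/V_DC = 0.1145.
So R2 = R1 · V_out/(V_DC − V_out) = 14.2 × 3.96/(34.6 − 3.96) = 14.2 × 0.1292 = 1.835 Ω.

R2 ≈ 1.84 Ω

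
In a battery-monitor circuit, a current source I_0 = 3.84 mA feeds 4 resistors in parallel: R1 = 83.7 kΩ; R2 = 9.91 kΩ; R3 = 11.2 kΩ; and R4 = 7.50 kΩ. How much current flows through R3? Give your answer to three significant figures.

I ≈ 1.02 mA

Conductances: ΣG = 1/83.7 + 1/9.91 + 1/11.2 + 1/7.50 = 0.3355 (1/kΩ).
R3 takes the fraction G_k/ΣG = 0.08929/0.3355 = 0.2661, so I = 3.84 × 0.2661 = 1.022 mA.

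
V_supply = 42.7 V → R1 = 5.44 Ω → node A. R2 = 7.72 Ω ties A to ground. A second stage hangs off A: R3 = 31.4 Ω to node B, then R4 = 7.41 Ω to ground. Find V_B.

Node A sees R2 in parallel with the series input of stage 2, R3 + R4 = 38.81 Ω.
Effective lower resistance at A: R2 ‖ 38.81 = 6.439 Ω.
V_A = 42.7 × 6.439/(5.44 + 6.439) = 23.15 V.
Then the unloaded second divider: V_B = V_A × R4/(R3+R4) = 23.15 × 0.1909 = 4.419 V.

V_B ≈ 4.42 V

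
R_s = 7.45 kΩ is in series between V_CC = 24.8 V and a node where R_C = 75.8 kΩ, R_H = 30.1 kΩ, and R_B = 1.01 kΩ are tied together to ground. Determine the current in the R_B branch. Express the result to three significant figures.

Parallel bank: R_p = 1/(1/75.8 + 1/30.1 + 1/1.01) = 0.9648 kΩ.
Node voltage V_A = V_CC · R_p/(R_s + R_p) = 24.8 × 0.1147 = 2.843 V.
Branch current I = V_A/R_B = 2.843/1.01 = 2.815 mA.
(Equivalently: I_total = 2.947 mA, then current-divider fraction G_k/ΣG = 0.9552.)

I ≈ 2.82 mA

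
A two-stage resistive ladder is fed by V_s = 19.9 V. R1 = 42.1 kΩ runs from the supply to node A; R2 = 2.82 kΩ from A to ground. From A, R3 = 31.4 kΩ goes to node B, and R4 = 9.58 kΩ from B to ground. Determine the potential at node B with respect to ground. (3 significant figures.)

Node A sees R2 in parallel with the series input of stage 2, R3 + R4 = 40.98 kΩ.
Effective lower resistance at A: R2 ‖ 40.98 = 2.638 kΩ.
V_A = 19.9 × 2.638/(42.1 + 2.638) = 1.174 V.
V_B = V_A × 0.2338 = 0.2744 V.

V_B ≈ 0.274 V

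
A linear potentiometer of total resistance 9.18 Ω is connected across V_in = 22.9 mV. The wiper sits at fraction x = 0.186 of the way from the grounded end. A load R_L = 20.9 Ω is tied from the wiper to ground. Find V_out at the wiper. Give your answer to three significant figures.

Split the track: R_lower = x·R_p = 1.707 Ω, R_upper = (1−x)·R_p = 7.473 Ω.
Lower segment in parallel with the load: 1.707 ‖ 20.9 = 1.579 Ω.
V_out = 22.9 × 1.579/(7.473 + 1.579) = 3.994 mV.

V_out ≈ 3.99 mV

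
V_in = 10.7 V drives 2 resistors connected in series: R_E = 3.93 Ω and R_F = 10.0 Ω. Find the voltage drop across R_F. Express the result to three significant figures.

V ≈ 7.68 V

ΣR = 3.93 + 10.0 = 13.93 Ω.
V = V_in · R/ΣR = 10.7 × 0.7179 = 7.681 V.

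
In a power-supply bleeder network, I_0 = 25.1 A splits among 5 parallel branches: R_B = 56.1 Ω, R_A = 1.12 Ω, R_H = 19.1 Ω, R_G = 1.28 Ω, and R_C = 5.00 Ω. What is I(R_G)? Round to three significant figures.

I ≈ 10.1 A

Total conductance ΣG = 1/56.1 + 1/1.12 + 1/19.1 + 1/1.28 + 1/5.00 = 1.944 (units of 1/Ω).
By the current-divider rule, I = I_0 · G_k/ΣG = 25.1 × 0.4018 = 10.09 A.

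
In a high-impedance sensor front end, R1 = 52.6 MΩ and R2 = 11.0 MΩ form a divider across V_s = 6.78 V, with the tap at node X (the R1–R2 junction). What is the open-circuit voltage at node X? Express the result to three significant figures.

With X open, the divider is unloaded: V_th = 6.78 × 11.0/63.60 = 1.173 V.

V_th ≈ 1.17 V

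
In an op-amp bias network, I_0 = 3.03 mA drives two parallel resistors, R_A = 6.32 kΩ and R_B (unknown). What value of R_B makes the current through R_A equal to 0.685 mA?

Two-branch current divider: I_A = I_0 · R_B/(R_A + R_B).
0.685/3.03 = R_B/(R_A + R_B) → R_B = R_A · (0.2261)/(1 − 0.2261) = 6.32 × 0.2921 = 1.846 kΩ.

R_B ≈ 1.85 kΩ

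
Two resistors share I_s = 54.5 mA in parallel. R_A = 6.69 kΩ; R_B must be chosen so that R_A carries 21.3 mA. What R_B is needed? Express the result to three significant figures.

Two-branch current divider: I_A = I_s · R_B/(R_A + R_B).
With f = 0.3908, R_B = R_A · f/(1−f) = 6.69 × 0.6416 = 4.292 kΩ.

R_B ≈ 4.29 kΩ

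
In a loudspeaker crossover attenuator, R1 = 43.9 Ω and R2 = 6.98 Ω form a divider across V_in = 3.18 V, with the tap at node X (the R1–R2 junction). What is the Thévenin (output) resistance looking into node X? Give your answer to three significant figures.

R_th ≈ 6.02 Ω

Zeroing V_in shorts the top of R1 to ground, so R_th = R1 ‖ R2 = 6.022 Ω.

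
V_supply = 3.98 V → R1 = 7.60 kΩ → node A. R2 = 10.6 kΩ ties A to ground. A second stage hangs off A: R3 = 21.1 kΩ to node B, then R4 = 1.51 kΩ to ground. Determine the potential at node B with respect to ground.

The second stage (R3 + R4 = 22.61 kΩ) loads node A in parallel with R2.
Effective lower resistance at A: R2 ‖ 22.61 = 7.217 kΩ.
V_A = 3.98 × 7.217/(7.60 + 7.217) = 1.939 V.
Then the unloaded second divider: V_B = V_A × R4/(R3+R4) = 1.939 × 0.06678 = 0.1295 V.

V_B ≈ 0.129 V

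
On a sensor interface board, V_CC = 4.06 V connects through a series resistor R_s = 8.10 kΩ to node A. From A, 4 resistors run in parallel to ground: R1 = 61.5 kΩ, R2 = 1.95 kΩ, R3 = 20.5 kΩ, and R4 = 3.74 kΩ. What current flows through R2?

Combine the parallel branches: R_p = (1/61.5 + 1/1.95 + 1/20.5 + 1/3.74)⁻¹ = 1.183 kΩ.
V_A by voltage divider: V_A = 4.06 × 1.183/(8.10 + 1.183) = 0.5174 V.
Branch current I = V_A/R2 = 0.5174/1.95 = 0.2653 mA.

I ≈ 0.265 mA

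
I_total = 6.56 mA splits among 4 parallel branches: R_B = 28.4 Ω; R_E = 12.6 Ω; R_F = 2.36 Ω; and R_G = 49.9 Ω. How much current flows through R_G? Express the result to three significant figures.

I ≈ 0.235 mA

Conductances: ΣG = 1/28.4 + 1/12.6 + 1/2.36 + 1/49.9 = 0.5583 (1/Ω).
Current divider: I(R_G) = I_total · G_k/ΣG = 6.56 × (0.02004/0.5583) = 6.56 × 0.03589 = 0.2355 mA.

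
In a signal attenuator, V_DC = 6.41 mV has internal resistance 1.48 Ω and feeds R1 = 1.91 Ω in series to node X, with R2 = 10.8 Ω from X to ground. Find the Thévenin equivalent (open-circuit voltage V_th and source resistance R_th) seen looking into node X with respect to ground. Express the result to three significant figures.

V_th ≈ 4.88 mV, R_th ≈ 2.58 Ω

R1' = 1.48 + 1.91 = 3.390 Ω (source resistance + R1).
With X open, the divider is unloaded: V_th = 6.41 × 10.8/14.19 = 4.879 mV.
With V_DC suppressed (replaced by a short), R_th = R1' ‖ R2 = (3.390 × 10.8)/(3.390 + 10.8) = 2.580 Ω.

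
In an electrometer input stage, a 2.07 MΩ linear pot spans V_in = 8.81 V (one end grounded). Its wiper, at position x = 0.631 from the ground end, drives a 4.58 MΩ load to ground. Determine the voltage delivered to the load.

Lower segment x·R_p = 1.306 MΩ; upper segment (1−x)·R_p = 0.7638 MΩ.
(x·R_p) ‖ R_L = 1.016 MΩ.
V_out = 8.81 × 1.016/(0.7638 + 1.016) = 5.030 V.

V_out ≈ 5.03 V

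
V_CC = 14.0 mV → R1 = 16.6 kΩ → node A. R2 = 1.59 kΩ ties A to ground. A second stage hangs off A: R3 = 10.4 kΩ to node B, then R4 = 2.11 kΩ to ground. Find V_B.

V_B ≈ 0.185 mV

Node A sees R2 in parallel with the series input of stage 2, R3 + R4 = 12.51 kΩ.
Effective lower resistance at A: R2 ‖ 12.51 = 1.411 kΩ.
V_A = 14.0 × 1.411/(16.6 + 1.411) = 1.097 mV.
Stage 2 is unloaded, so V_B = V_A · R4/(R3+R4) = 1.097 × 2.11/12.51 = 0.1850 mV.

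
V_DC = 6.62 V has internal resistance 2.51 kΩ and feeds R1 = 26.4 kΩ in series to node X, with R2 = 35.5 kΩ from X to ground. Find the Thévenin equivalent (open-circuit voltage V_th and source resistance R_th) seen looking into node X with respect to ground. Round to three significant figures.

R1' = 2.51 + 26.4 = 28.91 kΩ (source resistance + R1).
V_th is the unloaded tap voltage: V_DC · R2/(R1'+R2) = 6.62 × 0.5512 = 3.649 V.
Looking into X with the source shorted: R_th = R1'·R2/(R1'+R2) = 28.91 × 35.5/64.41 = 15.93 kΩ.

V_th ≈ 3.65 V, R_th ≈ 15.9 kΩ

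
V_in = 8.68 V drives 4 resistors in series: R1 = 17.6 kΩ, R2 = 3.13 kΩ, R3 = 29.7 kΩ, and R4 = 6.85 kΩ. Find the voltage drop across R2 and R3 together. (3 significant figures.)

Series total: ΣR = 17.6 + 3.13 + 29.7 + 6.85 = 57.28 kΩ.
R_{R2..R3} = 3.13 + 29.7 = 32.83 kΩ.
By the voltage-divider rule, V = 8.68 × 32.83/57.28 = 4.975 V.

V ≈ 4.97 V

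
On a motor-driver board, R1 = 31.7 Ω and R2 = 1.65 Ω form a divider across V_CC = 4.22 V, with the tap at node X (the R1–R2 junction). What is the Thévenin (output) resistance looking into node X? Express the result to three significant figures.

With V_CC suppressed (replaced by a short), R_th = R1 ‖ R2 = (31.70 × 1.65)/(31.70 + 1.65) = 1.568 Ω.

R_th ≈ 1.57 Ω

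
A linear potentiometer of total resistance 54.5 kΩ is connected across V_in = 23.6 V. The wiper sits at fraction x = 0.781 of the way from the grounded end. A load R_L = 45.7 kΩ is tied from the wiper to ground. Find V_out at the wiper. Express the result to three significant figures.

V_out ≈ 15.3 V

Lower segment x·R_p = 42.56 kΩ; upper segment (1−x)·R_p = 11.94 kΩ.
(x·R_p) ‖ R_L = 22.04 kΩ.
Then V_out = V_in · 22.04/(11.94 + 22.04) = 15.31 V.
(Unloaded: V_out = x·V_in = 18.4 V.)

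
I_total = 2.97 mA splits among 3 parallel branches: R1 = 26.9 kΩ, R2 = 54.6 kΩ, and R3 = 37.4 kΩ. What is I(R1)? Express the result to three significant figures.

Total conductance ΣG = 1/26.9 + 1/54.6 + 1/37.4 = 0.08223 (units of 1/kΩ).
R1 takes the fraction G_k/ΣG = 0.03717/0.08223 = 0.4521, so I = 2.97 × 0.4521 = 1.343 mA.

I ≈ 1.34 mA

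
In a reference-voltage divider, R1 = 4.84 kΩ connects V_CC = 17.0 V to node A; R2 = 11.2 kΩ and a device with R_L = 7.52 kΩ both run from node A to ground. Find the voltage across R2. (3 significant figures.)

V_out ≈ 8.19 V

The load sits in parallel with R2, giving an effective lower resistance R2' = R2·R_L/(R2+R_L) = 4.499 kΩ.
Voltage divider with the loaded lower leg: V_out = 17.0 × 4.499/(4.84 + 4.499) = 17.0 × 0.4818 = 8.190 V.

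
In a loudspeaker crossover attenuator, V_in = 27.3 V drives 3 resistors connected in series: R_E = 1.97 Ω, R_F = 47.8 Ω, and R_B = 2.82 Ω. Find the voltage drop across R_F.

V ≈ 24.8 V

ΣR = 1.97 + 47.8 + 2.82 = 52.59 Ω.
By the voltage-divider rule, V = 27.3 × 47.80/52.59 = 24.81 V.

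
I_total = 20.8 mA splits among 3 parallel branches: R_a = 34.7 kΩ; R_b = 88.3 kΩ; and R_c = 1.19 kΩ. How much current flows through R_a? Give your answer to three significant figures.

Total conductance ΣG = 1/34.7 + 1/88.3 + 1/1.19 = 0.8805 (units of 1/kΩ).
By the current-divider rule, I = I_total · G_k/ΣG = 20.8 × 0.03273 = 0.6808 mA.

I ≈ 0.681 mA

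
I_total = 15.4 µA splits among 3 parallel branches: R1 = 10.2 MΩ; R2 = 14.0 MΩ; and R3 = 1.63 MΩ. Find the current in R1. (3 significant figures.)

ΣG = 1/10.2 + 1/14.0 + 1/1.63 = 0.7830.
Current divider: I(R1) = I_total · G_k/ΣG = 15.4 × (0.09804/0.7830) = 15.4 × 0.1252 = 1.928 µA.

I ≈ 1.93 µA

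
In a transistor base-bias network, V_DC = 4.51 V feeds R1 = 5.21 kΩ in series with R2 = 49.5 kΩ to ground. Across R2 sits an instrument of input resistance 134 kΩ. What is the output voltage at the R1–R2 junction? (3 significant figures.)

The load sits in parallel with R2, giving an effective lower resistance R2' = R2·R_L/(R2+R_L) = 36.15 kΩ.
Voltage divider with the loaded lower leg: V_out = 4.51 × 36.15/(5.21 + 36.15) = 4.51 × 0.8740 = 3.942 V.

V_out ≈ 3.94 V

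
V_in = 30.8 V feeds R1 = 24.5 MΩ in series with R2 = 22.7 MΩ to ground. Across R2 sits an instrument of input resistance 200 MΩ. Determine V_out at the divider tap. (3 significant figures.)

V_out ≈ 14.0 V

R2 ‖ R_L = (22.7 × 200)/(22.7 + 200) = 20.39 MΩ.
Now apply the divider: V_out = 30.8 × 0.4542 = 13.99 V.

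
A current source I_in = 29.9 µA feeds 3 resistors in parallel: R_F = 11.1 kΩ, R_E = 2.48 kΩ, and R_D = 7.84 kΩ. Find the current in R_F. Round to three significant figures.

I ≈ 4.34 µA

Conductances: ΣG = 1/11.1 + 1/2.48 + 1/7.84 = 0.6209 (1/kΩ).
R_F takes the fraction G_k/ΣG = 0.09009/0.6209 = 0.1451, so I = 29.9 × 0.1451 = 4.339 µA.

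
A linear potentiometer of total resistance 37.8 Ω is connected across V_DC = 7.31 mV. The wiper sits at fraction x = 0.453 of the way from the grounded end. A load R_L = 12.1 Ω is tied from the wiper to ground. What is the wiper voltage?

V_out ≈ 1.87 mV

Lower segment x·R_p = 17.12 Ω; upper segment (1−x)·R_p = 20.68 Ω.
Lower segment in parallel with the load: 17.12 ‖ 12.1 = 7.090 Ω.
V_out = 7.31 × 7.090/(20.68 + 7.090) = 1.867 mV.
(Unloaded: V_out = x·V_DC = 3.31 mV.)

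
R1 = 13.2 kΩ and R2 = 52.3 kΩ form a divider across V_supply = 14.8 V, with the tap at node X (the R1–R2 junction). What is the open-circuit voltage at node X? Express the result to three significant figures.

Open-circuit (no load on X): V_th = V_supply · R2/(R1 + R2) = 14.8 × 52.3/(13.20 + 52.3) = 11.82 V.

V_th ≈ 11.8 V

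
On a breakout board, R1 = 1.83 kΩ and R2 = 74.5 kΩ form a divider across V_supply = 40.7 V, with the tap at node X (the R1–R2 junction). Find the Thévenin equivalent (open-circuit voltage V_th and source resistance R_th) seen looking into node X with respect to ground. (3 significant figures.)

V_th ≈ 39.7 V, R_th ≈ 1.79 kΩ

With X open, the divider is unloaded: V_th = 40.7 × 74.5/76.33 = 39.72 V.
Looking into X with the source shorted: R_th = R1·R2/(R1+R2) = 1.830 × 74.5/76.33 = 1.786 kΩ.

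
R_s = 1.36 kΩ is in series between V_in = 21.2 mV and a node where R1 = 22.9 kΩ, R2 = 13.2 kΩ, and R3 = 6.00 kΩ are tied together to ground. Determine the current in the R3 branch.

I ≈ 2.54 µA

Parallel bank: R_p = 1/(1/22.9 + 1/13.2 + 1/6.00) = 3.495 kΩ.
V_A by voltage divider: V_A = 21.2 × 3.495/(1.36 + 3.495) = 15.26 mV.
Branch current I = V_A/R3 = 15.26/6.00 = 2.544 µA.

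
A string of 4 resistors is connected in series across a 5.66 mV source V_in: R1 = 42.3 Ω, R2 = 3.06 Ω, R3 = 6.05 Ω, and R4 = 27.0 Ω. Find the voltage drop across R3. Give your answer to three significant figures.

Series total: ΣR = 42.3 + 3.06 + 6.05 + 27.0 = 78.41 Ω.
Voltage divider: V = V_in · (6.050 / 78.41) = 5.66 × 0.07716 = 0.4367 mV.

V ≈ 0.437 mV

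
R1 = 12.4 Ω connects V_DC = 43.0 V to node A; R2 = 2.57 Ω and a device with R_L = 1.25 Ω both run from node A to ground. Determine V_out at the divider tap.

R2 ‖ R_L = (2.57 × 1.25)/(2.57 + 1.25) = 0.8410 Ω.
Voltage divider with the loaded lower leg: V_out = 43.0 × 0.8410/(12.4 + 0.8410) = 43.0 × 0.06351 = 2.731 V.

V_out ≈ 2.73 V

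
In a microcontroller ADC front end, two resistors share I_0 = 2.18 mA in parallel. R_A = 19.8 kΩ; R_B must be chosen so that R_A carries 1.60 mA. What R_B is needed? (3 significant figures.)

R_B ≈ 54.6 kΩ

The fraction through R_A equals R_B/(R_A+R_B).
1.60/2.18 = R_B/(R_A + R_B) → R_B = R_A · (0.7339)/(1 − 0.7339) = 19.8 × 2.759 = 54.62 kΩ.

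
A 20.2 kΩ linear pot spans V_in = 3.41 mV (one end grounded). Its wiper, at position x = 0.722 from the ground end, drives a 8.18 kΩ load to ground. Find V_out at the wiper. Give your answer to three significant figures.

Lower segment x·R_p = 14.58 kΩ; upper segment (1−x)·R_p = 5.616 kΩ.
(x·R_p) ‖ R_L = 5.241 kΩ.
Loaded-divider output: V_out = 3.41 × 0.4827 = 1.646 mV.

V_out ≈ 1.65 mV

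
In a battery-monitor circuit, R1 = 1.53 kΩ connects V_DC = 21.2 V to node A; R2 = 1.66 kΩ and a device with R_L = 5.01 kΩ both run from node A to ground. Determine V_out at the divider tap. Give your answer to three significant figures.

V_out ≈ 9.52 V

The load sits in parallel with R2, giving an effective lower resistance R2' = R2·R_L/(R2+R_L) = 1.247 kΩ.
Voltage divider with the loaded lower leg: V_out = 21.2 × 1.247/(1.53 + 1.247) = 21.2 × 0.4490 = 9.519 V.
(Unloaded it would be 11.0 V; the load pulls it down.)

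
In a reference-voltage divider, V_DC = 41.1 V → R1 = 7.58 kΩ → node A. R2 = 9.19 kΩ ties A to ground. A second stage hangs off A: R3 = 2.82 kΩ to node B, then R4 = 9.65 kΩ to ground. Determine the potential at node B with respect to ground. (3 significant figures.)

Node A sees R2 in parallel with the series input of stage 2, R3 + R4 = 12.47 kΩ.
Effective lower resistance at A: R2 ‖ 12.47 = 5.291 kΩ.
First divider: V_A = V_DC · 5.291/(7.58 + 5.291) = 16.90 V.
V_B = V_A × 0.7739 = 13.07 V.

V_B ≈ 13.1 V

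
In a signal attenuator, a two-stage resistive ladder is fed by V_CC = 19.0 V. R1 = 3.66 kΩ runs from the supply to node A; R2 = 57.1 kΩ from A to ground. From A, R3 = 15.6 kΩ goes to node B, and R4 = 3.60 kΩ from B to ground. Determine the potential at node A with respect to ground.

V_A ≈ 15.1 V

Looking into the second stage from A: R3 + R4 = 19.20 kΩ appears in parallel with R2.
R2 ‖ (R3+R4) = 14.37 kΩ.
So V_A = 19.0 × 0.7970 = 15.14 V.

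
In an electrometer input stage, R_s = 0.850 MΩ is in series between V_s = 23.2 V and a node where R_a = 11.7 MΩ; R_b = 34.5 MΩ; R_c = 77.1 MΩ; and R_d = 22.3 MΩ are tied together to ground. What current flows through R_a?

I ≈ 1.73 µA

Combine the parallel branches: R_p = (1/11.7 + 1/34.5 + 1/77.1 + 1/22.3)⁻¹ = 5.805 MΩ.
Node voltage V_A = V_s · R_p/(R_s + R_p) = 23.2 × 0.8723 = 20.24 V.
I(R_a) = V_A / R_a = 20.24/11.7 = 1.730 µA.
(Check via current divider: I_total = 3.486 µA; share G_k/ΣG = 0.4961 → same result.)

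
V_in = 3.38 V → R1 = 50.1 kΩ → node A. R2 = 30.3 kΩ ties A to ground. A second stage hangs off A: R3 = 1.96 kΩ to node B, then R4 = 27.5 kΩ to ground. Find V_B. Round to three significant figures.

V_B ≈ 0.725 V

Looking into the second stage from A: R3 + R4 = 29.46 kΩ appears in parallel with R2.
Effective lower resistance at A: R2 ‖ 29.46 = 14.94 kΩ.
V_A = 3.38 × 14.94/(50.1 + 14.94) = 0.7763 V.
Stage 2 is unloaded, so V_B = V_A · R4/(R3+R4) = 0.7763 × 27.5/29.46 = 0.7246 V.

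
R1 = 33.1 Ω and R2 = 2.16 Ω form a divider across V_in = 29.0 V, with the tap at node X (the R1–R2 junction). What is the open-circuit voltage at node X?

V_th ≈ 1.78 V

Open-circuit (no load on X): V_th = V_in · R2/(R1 + R2) = 29.0 × 2.16/(33.10 + 2.16) = 1.777 V.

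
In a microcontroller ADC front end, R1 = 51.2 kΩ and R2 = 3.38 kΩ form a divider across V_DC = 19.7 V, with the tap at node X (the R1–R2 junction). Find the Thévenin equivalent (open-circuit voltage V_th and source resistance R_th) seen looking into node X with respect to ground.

V_th is the unloaded tap voltage: V_DC · R2/(R1+R2) = 19.7 × 0.06193 = 1.220 V.
With V_DC suppressed (replaced by a short), R_th = R1 ‖ R2 = (51.20 × 3.38)/(51.20 + 3.38) = 3.171 kΩ.

V_th ≈ 1.22 V, R_th ≈ 3.17 kΩ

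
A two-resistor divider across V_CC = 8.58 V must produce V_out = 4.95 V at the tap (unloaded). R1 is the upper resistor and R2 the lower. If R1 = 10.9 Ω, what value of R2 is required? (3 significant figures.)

The divider ratio is R2/(R1+R2) = 4.95/8.58 = 0.5769.
So R2 = R1 · V_out/(V_CC − V_out) = 10.9 × 4.95/(8.58 − 4.95) = 10.9 × 1.364 = 14.86 Ω.

R2 ≈ 14.9 Ω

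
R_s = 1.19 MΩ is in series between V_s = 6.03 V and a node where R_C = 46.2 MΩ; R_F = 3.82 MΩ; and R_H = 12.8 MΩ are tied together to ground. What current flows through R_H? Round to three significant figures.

I ≈ 0.329 µA

Combine the parallel branches: R_p = (1/46.2 + 1/3.82 + 1/12.8)⁻¹ = 2.766 MΩ.
V_A = 6.03 × 2.766/3.956 = 4.216 V.
I(R_H) = V_A / R_H = 4.216/12.8 = 0.3294 µA.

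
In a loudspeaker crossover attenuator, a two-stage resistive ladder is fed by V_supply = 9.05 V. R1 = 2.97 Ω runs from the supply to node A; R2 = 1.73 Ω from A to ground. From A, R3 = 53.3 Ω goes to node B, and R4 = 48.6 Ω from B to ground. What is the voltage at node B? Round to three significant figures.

Looking into the second stage from A: R3 + R4 = 101.9 Ω appears in parallel with R2.
Effective lower resistance at A: R2 ‖ 101.9 = 1.701 Ω.
V_A = 9.05 × 1.701/(2.97 + 1.701) = 3.296 V.
V_B = V_A × 0.4769 = 1.572 V.

V_B ≈ 1.57 V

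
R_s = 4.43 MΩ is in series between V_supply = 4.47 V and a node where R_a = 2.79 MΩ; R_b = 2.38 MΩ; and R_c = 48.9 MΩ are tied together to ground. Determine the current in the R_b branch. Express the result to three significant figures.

Equivalent of the parallel group: R_p = 1.252 MΩ.
V_A by voltage divider: V_A = 4.47 × 1.252/(4.43 + 1.252) = 0.9846 V.
Branch current I = V_A/R_b = 0.9846/2.38 = 0.4137 µA.

I ≈ 0.414 µA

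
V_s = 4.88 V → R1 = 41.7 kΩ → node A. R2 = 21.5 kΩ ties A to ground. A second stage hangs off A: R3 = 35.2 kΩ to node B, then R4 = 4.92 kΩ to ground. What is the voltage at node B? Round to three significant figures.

V_B ≈ 0.150 V

Looking into the second stage from A: R3 + R4 = 40.12 kΩ appears in parallel with R2.
R2 ‖ (R3+R4) = 14.00 kΩ.
V_A = 4.88 × 14.00/(41.7 + 14.00) = 1.226 V.
V_B = V_A × 0.1226 = 0.1504 V.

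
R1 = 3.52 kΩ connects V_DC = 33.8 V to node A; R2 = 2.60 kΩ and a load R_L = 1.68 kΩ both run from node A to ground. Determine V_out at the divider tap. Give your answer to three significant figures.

V_out ≈ 7.60 V

R2 ‖ R_L = (2.60 × 1.68)/(2.60 + 1.68) = 1.021 kΩ.
Then V_out = V_DC · R2'/(R1 + R2') = 33.8 × 1.021/4.541 = 7.597 V.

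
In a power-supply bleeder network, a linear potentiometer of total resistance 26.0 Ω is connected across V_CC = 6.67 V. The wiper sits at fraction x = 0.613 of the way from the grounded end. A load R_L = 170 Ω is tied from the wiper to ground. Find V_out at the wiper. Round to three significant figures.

Split the track: R_lower = x·R_p = 15.94 Ω, R_upper = (1−x)·R_p = 10.06 Ω.
R_L loads the lower segment: effective lower R = 14.57 Ω.
Then V_out = V_CC · 14.57/(10.06 + 14.57) = 3.946 V.

V_out ≈ 3.95 V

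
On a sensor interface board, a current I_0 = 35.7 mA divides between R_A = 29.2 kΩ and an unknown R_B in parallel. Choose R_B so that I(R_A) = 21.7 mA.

R_B ≈ 45.3 kΩ

Two-branch current divider: I_A = I_0 · R_B/(R_A + R_B).
21.7/35.7 = R_B/(R_A + R_B) → R_B = R_A · (0.6078)/(1 − 0.6078) = 29.2 × 1.550 = 45.26 kΩ.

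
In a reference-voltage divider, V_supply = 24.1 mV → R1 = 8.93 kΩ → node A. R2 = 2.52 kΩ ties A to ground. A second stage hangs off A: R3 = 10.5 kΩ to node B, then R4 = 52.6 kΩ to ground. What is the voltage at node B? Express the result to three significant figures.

V_B ≈ 4.29 mV

The second stage (R3 + R4 = 63.10 kΩ) loads node A in parallel with R2.
R2 ‖ (R3+R4) = 2.423 kΩ.
First divider: V_A = V_supply · 2.423/(8.93 + 2.423) = 5.144 mV.
Stage 2 is unloaded, so V_B = V_A · R4/(R3+R4) = 5.144 × 52.6/63.10 = 4.288 mV.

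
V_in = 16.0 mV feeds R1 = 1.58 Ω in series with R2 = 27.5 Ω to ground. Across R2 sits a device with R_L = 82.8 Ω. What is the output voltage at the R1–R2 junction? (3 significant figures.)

V_out ≈ 14.9 mV

R2 ‖ R_L = (27.5 × 82.8)/(27.5 + 82.8) = 20.64 Ω.
Voltage divider with the loaded lower leg: V_out = 16.0 × 20.64/(1.58 + 20.64) = 16.0 × 0.9289 = 14.86 mV.
(Unloaded it would be 15.1 mV; the load pulls it down.)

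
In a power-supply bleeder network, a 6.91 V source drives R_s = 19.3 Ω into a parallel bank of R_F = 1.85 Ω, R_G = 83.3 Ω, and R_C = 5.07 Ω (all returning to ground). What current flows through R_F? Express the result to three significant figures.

Parallel bank: R_p = 1/(1/1.85 + 1/83.3 + 1/5.07) = 1.334 Ω.
Node voltage V_A = V_in · R_p/(R_s + R_p) = 6.91 × 0.06464 = 0.4466 V.
I(R_F) = V_A / R_F = 0.4466/1.85 = 0.2414 A.

I ≈ 0.241 A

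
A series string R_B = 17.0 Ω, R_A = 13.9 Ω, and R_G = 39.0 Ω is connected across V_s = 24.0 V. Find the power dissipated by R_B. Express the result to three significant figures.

P ≈ 2.00 W

ΣR = 69.90 Ω → I = 24.0/69.90 = 0.3433 A.
V(R_B) = I·R = 5.837 V; P = V·I = 5.837 × 0.3433 = 2.004 W.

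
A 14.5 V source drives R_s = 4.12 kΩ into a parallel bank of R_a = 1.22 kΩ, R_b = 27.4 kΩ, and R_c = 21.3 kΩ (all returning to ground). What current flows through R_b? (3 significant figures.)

I ≈ 0.112 mA

Equivalent of the parallel group: R_p = 1.107 kΩ.
V_A = 14.5 × 1.107/5.227 = 3.071 V.
I(R_b) = V_A / R_b = 3.071/27.4 = 0.1121 mA.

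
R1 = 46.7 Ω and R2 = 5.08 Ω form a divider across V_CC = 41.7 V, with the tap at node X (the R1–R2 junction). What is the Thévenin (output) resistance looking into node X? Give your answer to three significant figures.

R_th ≈ 4.58 Ω

With V_CC suppressed (replaced by a short), R_th = R1 ‖ R2 = (46.70 × 5.08)/(46.70 + 5.08) = 4.582 Ω.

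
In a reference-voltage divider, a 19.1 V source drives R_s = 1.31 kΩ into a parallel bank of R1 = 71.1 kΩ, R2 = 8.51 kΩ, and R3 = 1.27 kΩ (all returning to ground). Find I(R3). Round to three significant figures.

I ≈ 6.82 mA

Equivalent of the parallel group: R_p = 1.088 kΩ.
Node voltage V_A = V_in · R_p/(R_s + R_p) = 19.1 × 0.4537 = 8.667 V.
I(R3) = V_A / R3 = 8.667/1.27 = 6.824 mA.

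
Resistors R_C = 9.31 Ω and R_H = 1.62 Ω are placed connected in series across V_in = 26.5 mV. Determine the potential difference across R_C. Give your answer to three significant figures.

V ≈ 22.6 mV

Series total: ΣR = 9.31 + 1.62 = 10.93 Ω.
Voltage divider: V = V_in · (9.310 / 10.93) = 26.5 × 0.8518 = 22.57 mV.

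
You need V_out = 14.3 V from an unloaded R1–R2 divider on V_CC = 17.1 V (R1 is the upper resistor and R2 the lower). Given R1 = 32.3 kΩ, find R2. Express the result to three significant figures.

V_out/V_CC = R2/(R1+R2) = 0.8363.
Rearranging, R2 = R1·k/(1−k) = 32.3 × 5.107 = 165.0 kΩ.

R2 ≈ 165 kΩ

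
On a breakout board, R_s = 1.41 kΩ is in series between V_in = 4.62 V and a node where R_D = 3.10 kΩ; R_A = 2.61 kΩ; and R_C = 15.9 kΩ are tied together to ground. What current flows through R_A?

Combine the parallel branches: R_p = (1/3.10 + 1/2.61 + 1/15.9)⁻¹ = 1.301 kΩ.
V_A = 4.62 × 1.301/2.711 = 2.217 V.
I(R_A) = V_A / R_A = 2.217/2.61 = 0.8495 mA.
(Check via current divider: I_total = 1.704 mA; share G_k/ΣG = 0.4985 → same result.)

I ≈ 0.849 mA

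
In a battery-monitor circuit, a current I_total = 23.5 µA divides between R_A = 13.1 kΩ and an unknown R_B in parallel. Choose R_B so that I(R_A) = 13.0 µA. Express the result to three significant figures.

R_B ≈ 16.2 kΩ

Two-branch current divider: I_A = I_total · R_B/(R_A + R_B).
13.0/23.5 = R_B/(R_A + R_B) → R_B = R_A · (0.5532)/(1 − 0.5532) = 13.1 × 1.238 = 16.22 kΩ.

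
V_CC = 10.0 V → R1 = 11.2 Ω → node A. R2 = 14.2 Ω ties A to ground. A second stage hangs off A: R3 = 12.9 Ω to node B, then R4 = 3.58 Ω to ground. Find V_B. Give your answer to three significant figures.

V_B ≈ 0.880 V

Node A sees R2 in parallel with the series input of stage 2, R3 + R4 = 16.48 Ω.
Effective lower resistance at A: R2 ‖ 16.48 = 7.628 Ω.
So V_A = 10.0 × 0.4051 = 4.051 V.
V_B = V_A × 0.2172 = 0.8801 V.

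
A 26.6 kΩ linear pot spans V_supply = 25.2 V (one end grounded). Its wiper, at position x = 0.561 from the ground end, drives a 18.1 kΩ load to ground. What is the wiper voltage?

Split the track: R_lower = x·R_p = 14.92 kΩ, R_upper = (1−x)·R_p = 11.68 kΩ.
R_L loads the lower segment: effective lower R = 8.179 kΩ.
Then V_out = V_supply · 8.179/(11.68 + 8.179) = 10.38 V.

V_out ≈ 10.4 V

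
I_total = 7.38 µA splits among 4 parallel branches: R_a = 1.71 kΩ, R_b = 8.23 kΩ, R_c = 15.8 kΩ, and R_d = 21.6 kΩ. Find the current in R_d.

Total conductance ΣG = 1/1.71 + 1/8.23 + 1/15.8 + 1/21.6 = 0.8159 (units of 1/kΩ).
R_d takes the fraction G_k/ΣG = 0.04630/0.8159 = 0.05674, so I = 7.38 × 0.05674 = 0.4188 µA.

I ≈ 0.419 µA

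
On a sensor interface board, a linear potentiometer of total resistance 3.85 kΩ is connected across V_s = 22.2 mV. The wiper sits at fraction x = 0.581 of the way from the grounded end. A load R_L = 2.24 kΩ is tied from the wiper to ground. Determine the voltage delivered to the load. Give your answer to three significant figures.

V_out ≈ 9.09 mV

Split the track: R_lower = x·R_p = 2.237 kΩ, R_upper = (1−x)·R_p = 1.613 kΩ.
Lower segment in parallel with the load: 2.237 ‖ 2.24 = 1.119 kΩ.
Loaded-divider output: V_out = 22.2 × 0.4096 = 9.093 mV.
(Unloaded: V_out = x·V_s = 12.9 mV.)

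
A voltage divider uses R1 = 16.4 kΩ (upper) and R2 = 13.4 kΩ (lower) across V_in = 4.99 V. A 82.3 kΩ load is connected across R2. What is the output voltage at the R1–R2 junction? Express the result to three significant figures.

V_out ≈ 2.06 V

First combine the lower leg with the load: R2 ‖ R_L = 11.52 kΩ.
Now apply the divider: V_out = 4.99 × 0.4127 = 2.059 V.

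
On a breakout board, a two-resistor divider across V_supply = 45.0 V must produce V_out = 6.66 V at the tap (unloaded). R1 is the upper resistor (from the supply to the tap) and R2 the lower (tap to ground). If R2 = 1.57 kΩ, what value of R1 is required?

R1 ≈ 9.04 kΩ

The divider ratio is R2/(R1+R2) = 6.66/45.0 = 0.1480.
Rearranging, R1 = R2·(1−k)/k = 1.57 × 5.757 = 9.038 kΩ.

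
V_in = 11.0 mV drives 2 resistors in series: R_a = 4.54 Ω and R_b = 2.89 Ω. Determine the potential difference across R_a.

V ≈ 6.72 mV

Total series resistance ΣR = 4.54 + 2.89 = 7.430 Ω.
V = V_in · R/ΣR = 11.0 × 0.6110 = 6.721 mV.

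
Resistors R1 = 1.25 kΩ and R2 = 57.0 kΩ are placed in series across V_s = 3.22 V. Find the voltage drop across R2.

Total series resistance ΣR = 1.25 + 57.0 = 58.25 kΩ.
Voltage divider: V = V_s · (57.00 / 58.25) = 3.22 × 0.9785 = 3.151 V.

V ≈ 3.15 V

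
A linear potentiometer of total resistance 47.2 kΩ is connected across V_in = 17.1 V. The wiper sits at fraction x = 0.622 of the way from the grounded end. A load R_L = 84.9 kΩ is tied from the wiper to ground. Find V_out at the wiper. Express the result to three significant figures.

Lower segment x·R_p = 29.36 kΩ; upper segment (1−x)·R_p = 17.84 kΩ.
R_L loads the lower segment: effective lower R = 21.81 kΩ.
V_out = 17.1 × 21.81/(17.84 + 21.81) = 9.407 V.

V_out ≈ 9.41 V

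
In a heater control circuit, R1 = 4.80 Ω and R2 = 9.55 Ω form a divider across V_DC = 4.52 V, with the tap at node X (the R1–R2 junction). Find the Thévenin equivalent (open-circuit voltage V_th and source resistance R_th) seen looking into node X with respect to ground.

V_th ≈ 3.01 V, R_th ≈ 3.19 Ω

With X open, the divider is unloaded: V_th = 4.52 × 9.55/14.35 = 3.008 V.
With V_DC suppressed (replaced by a short), R_th = R1 ‖ R2 = (4.800 × 9.55)/(4.800 + 9.55) = 3.194 Ω.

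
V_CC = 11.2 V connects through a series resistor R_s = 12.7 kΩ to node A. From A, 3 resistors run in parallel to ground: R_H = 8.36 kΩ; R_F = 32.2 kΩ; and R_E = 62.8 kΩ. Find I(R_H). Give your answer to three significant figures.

Equivalent of the parallel group: R_p = 6.003 kΩ.
V_A = 11.2 × 6.003/18.70 = 3.595 V.
Branch current I = V_A/R_H = 3.595/8.36 = 0.4300 mA.

I ≈ 0.430 mA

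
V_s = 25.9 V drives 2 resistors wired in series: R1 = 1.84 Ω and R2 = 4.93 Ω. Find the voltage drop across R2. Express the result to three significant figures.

V ≈ 18.9 V

Total series resistance ΣR = 1.84 + 4.93 = 6.770 Ω.
Voltage divider: V = V_s · (4.930 / 6.770) = 25.9 × 0.7282 = 18.86 V.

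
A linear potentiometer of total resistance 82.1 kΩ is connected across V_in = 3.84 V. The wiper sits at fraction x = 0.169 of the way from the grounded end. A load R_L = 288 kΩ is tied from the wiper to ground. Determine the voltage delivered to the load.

V_out ≈ 0.624 V

The pot divides into 68.23 kΩ above the wiper and 13.87 kΩ below.
(x·R_p) ‖ R_L = 13.24 kΩ.
V_out = 3.84 × 13.24/(68.23 + 13.24) = 0.6240 V.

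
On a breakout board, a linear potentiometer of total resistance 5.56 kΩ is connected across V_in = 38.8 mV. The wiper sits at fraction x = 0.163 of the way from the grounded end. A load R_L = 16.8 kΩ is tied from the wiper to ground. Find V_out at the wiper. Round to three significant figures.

The pot divides into 4.654 kΩ above the wiper and 0.9063 kΩ below.
R_L loads the lower segment: effective lower R = 0.8599 kΩ.
Then V_out = V_in · 0.8599/(4.654 + 0.8599) = 6.051 mV.

V_out ≈ 6.05 mV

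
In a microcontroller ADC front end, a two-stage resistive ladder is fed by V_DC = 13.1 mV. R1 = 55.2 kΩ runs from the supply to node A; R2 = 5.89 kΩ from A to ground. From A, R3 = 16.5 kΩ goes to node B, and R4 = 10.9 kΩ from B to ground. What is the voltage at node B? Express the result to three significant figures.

Looking into the second stage from A: R3 + R4 = 27.40 kΩ appears in parallel with R2.
Effective lower resistance at A: R2 ‖ 27.40 = 4.848 kΩ.
First divider: V_A = V_DC · 4.848/(55.2 + 4.848) = 1.058 mV.
Stage 2 is unloaded, so V_B = V_A · R4/(R3+R4) = 1.058 × 10.9/27.40 = 0.4207 mV.

V_B ≈ 0.421 mV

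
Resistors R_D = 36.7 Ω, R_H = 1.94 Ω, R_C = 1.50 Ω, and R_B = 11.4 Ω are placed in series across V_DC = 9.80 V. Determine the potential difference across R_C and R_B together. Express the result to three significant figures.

Total series resistance ΣR = 36.7 + 1.94 + 1.50 + 11.4 = 51.54 Ω.
R_{R_C..R_B} = 1.50 + 11.4 = 12.90 Ω.
By the voltage-divider rule, V = 9.80 × 12.90/51.54 = 2.453 V.

V ≈ 2.45 V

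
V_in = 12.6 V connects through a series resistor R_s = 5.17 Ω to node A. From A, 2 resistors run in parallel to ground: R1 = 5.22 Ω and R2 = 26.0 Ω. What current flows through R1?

Combine the parallel branches: R_p = (1/5.22 + 1/26.0)⁻¹ = 4.347 Ω.
Node voltage V_A = V_in · R_p/(R_s + R_p) = 12.6 × 0.4568 = 5.755 V.
I(R1) = V_A / R1 = 5.755/5.22 = 1.103 A.
(Check via current divider: I_total = 1.324 A; share G_k/ΣG = 0.8328 → same result.)

I ≈ 1.10 A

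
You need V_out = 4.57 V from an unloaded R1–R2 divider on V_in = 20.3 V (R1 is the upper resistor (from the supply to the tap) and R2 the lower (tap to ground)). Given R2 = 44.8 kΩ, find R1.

R1 ≈ 154 kΩ

Required fraction k = V_out/V_in = 0.2251.
Rearranging, R1 = R2·(1−k)/k = 44.8 × 3.442 = 154.2 kΩ.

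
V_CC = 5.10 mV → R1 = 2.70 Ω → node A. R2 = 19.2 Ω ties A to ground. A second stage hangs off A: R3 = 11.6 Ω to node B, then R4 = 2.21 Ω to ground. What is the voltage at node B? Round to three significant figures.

V_B ≈ 0.611 mV

The second stage (R3 + R4 = 13.81 Ω) loads node A in parallel with R2.
R2 ‖ (R3+R4) = 8.032 Ω.
So V_A = 5.10 × 0.7484 = 3.817 mV.
Then the unloaded second divider: V_B = V_A × R4/(R3+R4) = 3.817 × 0.1600 = 0.6108 mV.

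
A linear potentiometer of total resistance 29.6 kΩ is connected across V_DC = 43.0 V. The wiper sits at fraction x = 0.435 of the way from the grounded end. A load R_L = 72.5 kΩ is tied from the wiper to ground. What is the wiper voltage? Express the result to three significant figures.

V_out ≈ 17.0 V

The pot divides into 16.72 kΩ above the wiper and 12.88 kΩ below.
Lower segment in parallel with the load: 12.88 ‖ 72.5 = 10.93 kΩ.
Then V_out = V_DC · 10.93/(16.72 + 10.93) = 17.00 V.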